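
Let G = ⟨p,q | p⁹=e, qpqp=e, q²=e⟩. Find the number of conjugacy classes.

The conjugacy classes (representative and size) are:
  [e] (size 1), [p⁸] (size 2), [p⁷] (size 2), [p⁶] (size 2), [p⁵] (size 2), [p⁴q] (size 9).
Class equation: 1 + 2 + 2 + 2 + 2 + 9 = 18 = |G|. So G has 6 conjugacy classes.

Answer: 6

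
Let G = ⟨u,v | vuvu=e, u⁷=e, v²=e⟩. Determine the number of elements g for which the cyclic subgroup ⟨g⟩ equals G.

⟨g⟩ = G would require ord(g) = |G| = 14, but the maximum element order in G is 7 < 14. So G is not cyclic and no single element generates it: the count is 0.

Answer: 0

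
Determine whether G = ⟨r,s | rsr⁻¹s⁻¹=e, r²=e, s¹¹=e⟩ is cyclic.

|G| = 22. The element rs has order 22 (its powers give 22 distinct elements), so ⟨rs⟩ = G and G is cyclic.

Answer: Yes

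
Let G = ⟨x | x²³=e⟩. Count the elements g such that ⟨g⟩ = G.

G is cyclic of order 23. An element generates G iff its order is 23, and a cyclic group of order 23 has exactly φ(23) = 22 such elements.

Answer: 22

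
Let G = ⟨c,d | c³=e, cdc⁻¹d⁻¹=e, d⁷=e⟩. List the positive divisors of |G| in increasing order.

|G| = 21 = 3 · 7. By Lagrange's theorem the order of any subgroup divides 21; the divisors of 21 are 1, 3, 7, 21.

Answer: 1, 3, 7, 21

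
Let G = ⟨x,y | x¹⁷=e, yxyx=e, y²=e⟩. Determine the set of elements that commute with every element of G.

An element z ∈ Z(G) iff z commutes with every generator.
For example e is central: e·x = x = x·e; e·y = y = y·e.
Whereas x ∉ Z(G) since x·y = xy ≠ x¹⁶y = y·x.
Checking each of the 34 elements this way gives Z(G) = {e}, of order 1.

Answer: {e}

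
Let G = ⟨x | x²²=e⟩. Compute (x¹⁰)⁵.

Compute successive powers of (x¹⁰), reducing at each step:
  (x¹⁰)²: (x¹⁰) · x¹⁰ = x²⁰
  (x¹⁰)³: (x²⁰) · x¹⁰ = x⁸
  (x¹⁰)⁴: (x⁸) · x¹⁰ = x¹⁸
  (x¹⁰)⁵: (x¹⁸) · x¹⁰ = x⁶

Answer: x⁶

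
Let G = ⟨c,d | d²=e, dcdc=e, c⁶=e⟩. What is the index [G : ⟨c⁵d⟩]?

First find ord(c⁵d) by computing successive powers:
  (c⁵d)¹ = c⁵d, (c⁵d)² = e.
So |⟨c⁵d⟩| = ord(c⁵d) = 2. With |G| = 12, by Lagrange [G : ⟨c⁵d⟩] = 12/2 = 6.

Answer: 6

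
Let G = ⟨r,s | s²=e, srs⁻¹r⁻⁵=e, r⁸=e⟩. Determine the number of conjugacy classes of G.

The conjugacy classes (representative and size) are:
  [e] (size 1), [r⁵] (size 2), [r²] (size 1), [r⁷] (size 2), [r⁴] (size 1), [r⁶] (size 1), [s] (size 2), [r⁵s] (size 2), [r²s] (size 2), [r³s] (size 2).
Class equation: 1 + 2 + 1 + 2 + 1 + 1 + 2 + 2 + 2 + 2 = 16 = |G|. So G has 10 conjugacy classes.

Answer: 10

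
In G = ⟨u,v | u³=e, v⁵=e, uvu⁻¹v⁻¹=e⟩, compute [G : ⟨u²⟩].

First find ord(u²) by computing successive powers:
  (u²)¹ = u², (u²)² = u, (u²)³ = e.
So |⟨u²⟩| = ord(u²) = 3. With |G| = 15, by Lagrange [G : ⟨u²⟩] = 15/3 = 5.

Answer: 5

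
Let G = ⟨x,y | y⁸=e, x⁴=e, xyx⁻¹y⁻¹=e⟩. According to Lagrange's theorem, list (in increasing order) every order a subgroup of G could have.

|G| = 32 = 2⁵. By Lagrange's theorem the order of any subgroup divides 32; the divisors of 32 are 1, 2, 4, 8, 16, 32.

Answer: 1, 2, 4, 8, 16, 32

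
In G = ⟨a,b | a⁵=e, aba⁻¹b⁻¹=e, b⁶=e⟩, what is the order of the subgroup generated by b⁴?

|⟨b⁴⟩| equals the order of b⁴. Compute successive powers until reaching e:
  (b⁴)¹ = b⁴, (b⁴)² = b², (b⁴)³ = e.
The smallest positive k with (b⁴)ᵏ = e is 3, so |⟨b⁴⟩| = 3.

Answer: 3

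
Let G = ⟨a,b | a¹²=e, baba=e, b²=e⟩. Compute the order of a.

Compute successive powers until reaching e:
  a¹ = a, a² = a², a³ = a³, a⁴ = a⁴, a⁵ = a⁵, a⁶ = a⁶, a⁷ = a⁷, a⁸ = a⁸, a⁹ = a⁹, a¹⁰ = a¹⁰, a¹¹ = a¹¹, a¹² = e.
The smallest positive k with aᵏ = e is 12.

Answer: 12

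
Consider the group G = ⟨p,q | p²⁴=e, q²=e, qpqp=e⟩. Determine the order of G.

Enumerate words in the generators, reducing via the relations: the distinct elements are
  {e, p, q, pq, p², p³, p⁴, p⁵, p⁶, p⁷, p⁸, p⁹, p²q, p²², p²³, p²¹, p²⁰, p³q, p¹², p¹³, p¹¹, p¹⁰, p¹⁴, p¹⁵, p¹⁶, p¹⁷, p¹⁸, p¹⁹, p⁴q, p⁵q, p⁶q, p⁷q, p⁸q, p⁹q, p²²q, p²³q, p²¹q, p²⁰q, p¹²q, p¹³q, p¹¹q, p¹⁰q, p¹⁴q, p¹⁵q, p¹⁶q, p¹⁷q, p¹⁸q, p¹⁹q}.
No further products give new elements, so |G| = 48.

Answer: 48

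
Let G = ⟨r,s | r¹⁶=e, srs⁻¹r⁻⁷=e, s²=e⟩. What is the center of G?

An element z ∈ Z(G) iff z commutes with every generator.
For example r⁸ is central: (r⁸)·r = r⁹ = r·(r⁸); (r⁸)·s = r⁸s = s·(r⁸).
Whereas r ∉ Z(G) since r·s = rs ≠ r⁷s = s·r.
Checking each of the 32 elements this way gives Z(G) = {e, r⁸}, of order 2.

Answer: {e, r⁸}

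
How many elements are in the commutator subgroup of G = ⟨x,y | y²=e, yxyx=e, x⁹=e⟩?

G' = [G, G] is generated by all commutators. The generator-pair commutators are: [x, y] = x².
The subgroup they normally generate is {e, x, x², x³, x⁴, x⁵, x⁶, x⁷, x⁸}, of order 9.
Check: |G/G'| = 18/9 = 2 is the order of the abelianisation.

Answer: 9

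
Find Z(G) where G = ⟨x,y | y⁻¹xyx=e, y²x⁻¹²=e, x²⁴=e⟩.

An element z ∈ Z(G) iff z commutes with every generator.
For example x¹² is central: (x¹²)·x = x¹³ = x·(x¹²); (x¹²)·y = y⁻¹ = y·(x¹²).
Whereas x ∉ Z(G) since x·y = xy ≠ x¹¹y⁻¹ = y·x.
Checking each of the 48 elements this way gives Z(G) = {e, x¹²}, of order 2.

Answer: {e, x¹²}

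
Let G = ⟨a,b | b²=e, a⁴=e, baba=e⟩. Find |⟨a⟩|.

|⟨a⟩| equals the order of a. Compute successive powers until reaching e:
  a¹ = a, a² = a², a³ = a³, a⁴ = e.
The smallest positive k with aᵏ = e is 4, so |⟨a⟩| = 4.

Answer: 4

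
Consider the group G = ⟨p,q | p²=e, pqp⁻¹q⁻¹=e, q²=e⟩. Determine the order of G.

Enumerate words in the generators, reducing via the relations: the distinct elements are
  {e, p, q, pq}.
No further products give new elements, so |G| = 4.

Answer: 4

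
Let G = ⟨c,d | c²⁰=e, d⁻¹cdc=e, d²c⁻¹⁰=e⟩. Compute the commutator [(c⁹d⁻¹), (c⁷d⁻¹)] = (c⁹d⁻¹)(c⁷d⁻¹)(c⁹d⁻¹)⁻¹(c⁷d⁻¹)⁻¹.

[(c⁹d⁻¹), (c⁷d⁻¹)] = (c⁹d⁻¹)·(c⁷d⁻¹)·(c⁹d⁻¹)⁻¹·(c⁷d⁻¹)⁻¹.
  (c⁹d⁻¹) · (c⁷d⁻¹) = c¹²
  (c¹²) · (c⁹d) = cd
  (cd) · (c⁷d) = c⁴

Answer: c⁴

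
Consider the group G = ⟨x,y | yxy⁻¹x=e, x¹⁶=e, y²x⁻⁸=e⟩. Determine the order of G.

Enumerate words in the generators, reducing via the relations: the distinct elements are
  {e, x, y, xy, x², x³, x⁴, x⁵, x⁶, x⁷, x⁸, x⁹, x²y, x³y, x¹², x¹³, x¹¹, x¹⁰, x¹⁴, x¹⁵, x⁴y, x⁵y, x⁶y, x⁷y, y⁻¹, xy⁻¹, x²y⁻¹, x³y⁻¹, x⁴y⁻¹, x⁵y⁻¹, x⁶y⁻¹, x⁷y⁻¹}.
No further products give new elements, so |G| = 32.

Answer: 32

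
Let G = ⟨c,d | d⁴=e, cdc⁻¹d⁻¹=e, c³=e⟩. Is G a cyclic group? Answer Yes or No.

|G| = 12. The element cd has order 12 (its powers give 12 distinct elements), so ⟨cd⟩ = G and G is cyclic.

Answer: Yes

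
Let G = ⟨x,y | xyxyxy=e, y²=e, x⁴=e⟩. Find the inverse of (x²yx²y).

The order of (x²yx²y) is 2 (smallest k with (x²yx²y)ᵏ = e), so (x²yx²y)⁻¹ = (x²yx²y)¹ = x²yx²y.
Check: (x²yx²y) · (x²yx²y) → (x²yx²y) · x² = yx²y;   (yx²y) · y = yx²;   (yx²) · x² = y;   y · y = e, giving e as required.

Answer: x²yx²y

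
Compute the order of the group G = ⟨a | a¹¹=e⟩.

G is generated by a single element, so G is cyclic. The relator gives a¹¹ = e and no smaller power is forced to be e, so the 11 powers {a, e, a², a³, a⁴, a⁵, a⁶, a⁷, a⁸, a⁹, a¹⁰} are distinct. Hence |G| = 11.

Answer: 11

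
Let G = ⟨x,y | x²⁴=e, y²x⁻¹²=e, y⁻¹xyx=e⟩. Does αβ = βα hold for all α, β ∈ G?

x·y = xy but y·x = x¹¹y⁻¹, so x·y ≠ y·x and G is not abelian.

Answer: No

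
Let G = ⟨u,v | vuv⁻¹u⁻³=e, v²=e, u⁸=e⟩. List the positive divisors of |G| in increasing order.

|G| = 16 = 2⁴. By Lagrange's theorem the order of any subgroup divides 16; the divisors of 16 are 1, 2, 4, 8, 16.

Answer: 1, 2, 4, 8, 16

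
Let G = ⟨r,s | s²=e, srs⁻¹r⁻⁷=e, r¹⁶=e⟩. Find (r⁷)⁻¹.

The order of (r⁷) is 16 (smallest k with (r⁷)ᵏ = e), so (r⁷)⁻¹ = (r⁷)¹⁵ = r⁹.
Check: (r⁷) · (r⁹) → (r⁷) · r⁹ = e, giving e as required.

Answer: r⁹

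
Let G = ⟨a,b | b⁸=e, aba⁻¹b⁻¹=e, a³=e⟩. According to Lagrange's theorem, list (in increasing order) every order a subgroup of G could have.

|G| = 24 = 2³ · 3. By Lagrange's theorem the order of any subgroup divides 24; the divisors of 24 are 1, 2, 3, 4, 6, 8, 12, 24.

Answer: 1, 2, 3, 4, 6, 8, 12, 24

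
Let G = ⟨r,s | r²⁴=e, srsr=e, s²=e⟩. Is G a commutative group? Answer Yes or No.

r·s = rs but s·r = r²³s, so r·s ≠ s·r and G is not abelian.

Answer: No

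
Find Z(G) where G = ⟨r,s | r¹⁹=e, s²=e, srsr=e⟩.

An element z ∈ Z(G) iff z commutes with every generator.
For example e is central: e·r = r = r·e; e·s = s = s·e.
Whereas r ∉ Z(G) since r·s = rs ≠ r¹⁸s = s·r.
Checking each of the 38 elements this way gives Z(G) = {e}, of order 1.

Answer: {e}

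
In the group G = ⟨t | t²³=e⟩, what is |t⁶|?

Compute successive powers until reaching e:
  (t⁶)¹ = t⁶, (t⁶)² = t¹², (t⁶)³ = t¹⁸, (t⁶)⁴ = t, (t⁶)⁵ = t⁷, (t⁶)⁶ = t¹³, (t⁶)⁷ = t¹⁹, (t⁶)⁸ = t², (t⁶)⁹ = t⁸, (t⁶)¹⁰ = t¹⁴, (t⁶)¹¹ = t²⁰, (t⁶)¹² = t³, (t⁶)¹³ = t⁹, (t⁶)¹⁴ = t¹⁵, (t⁶)¹⁵ = t²¹, (t⁶)¹⁶ = t⁴, (t⁶)¹⁷ = t¹⁰, (t⁶)¹⁸ = t¹⁶, (t⁶)¹⁹ = t²², (t⁶)²⁰ = t⁵, (t⁶)²¹ = t¹¹, (t⁶)²² = t¹⁷, (t⁶)²³ = e.
The smallest positive k with (t⁶)ᵏ = e is 23.

Answer: 23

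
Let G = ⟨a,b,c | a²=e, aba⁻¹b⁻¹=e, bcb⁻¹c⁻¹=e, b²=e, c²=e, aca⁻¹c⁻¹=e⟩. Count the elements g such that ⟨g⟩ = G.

⟨g⟩ = G would require ord(g) = |G| = 8, but the maximum element order in G is 2 < 8. So G is not cyclic and no single element generates it: the count is 0.

Answer: 0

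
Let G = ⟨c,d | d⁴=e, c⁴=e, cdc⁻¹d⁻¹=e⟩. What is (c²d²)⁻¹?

The order of (c²d²) is 2 (smallest k with (c²d²)ᵏ = e), so (c²d²)⁻¹ = (c²d²)¹ = c²d².
Check: (c²d²) · (c²d²) → (c²d²) · c² = d²;   (d²) · d² = e, giving e as required.

Answer: c²d²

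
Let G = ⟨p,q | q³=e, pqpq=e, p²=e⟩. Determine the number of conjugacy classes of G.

The conjugacy classes (representative and size) are:
  [e] (size 1), [pq²] (size 3), [q²] (size 2).
Class equation: 1 + 3 + 2 = 6 = |G|. So G has 3 conjugacy classes.

Answer: 3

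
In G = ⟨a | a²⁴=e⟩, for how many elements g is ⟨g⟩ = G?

G is cyclic of order 24. An element generates G iff its order is 24, and a cyclic group of order 24 has exactly φ(24) = 8 such elements.

Answer: 8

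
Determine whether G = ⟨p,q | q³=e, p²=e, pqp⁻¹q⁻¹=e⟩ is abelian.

Each pair of generators commutes: p·q = pq = q·p. Since the generators pairwise commute, every element of G commutes with every other, so G is abelian.

Answer: Yes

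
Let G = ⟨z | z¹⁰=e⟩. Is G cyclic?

|G| = 10. The element z has order 10 (its powers give 10 distinct elements), so ⟨z⟩ = G and G is cyclic.

Answer: Yes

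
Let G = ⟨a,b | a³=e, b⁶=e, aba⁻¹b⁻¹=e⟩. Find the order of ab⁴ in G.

Compute successive powers until reaching e:
  (ab⁴)¹ = ab⁴, (ab⁴)² = a²b², (ab⁴)³ = e.
The smallest positive k with (ab⁴)ᵏ = e is 3.

Answer: 3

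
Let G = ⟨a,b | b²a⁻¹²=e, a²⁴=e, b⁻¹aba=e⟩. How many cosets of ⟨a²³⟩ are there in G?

First find ord(a²³) by computing successive powers:
  (a²³)¹ = a²³, (a²³)² = a²², (a²³)³ = a²¹, (a²³)⁴ = a²⁰, (a²³)⁵ = a¹⁹, (a²³)⁶ = a¹⁸, (a²³)⁷ = a¹⁷, (a²³)⁸ = a¹⁶, (a²³)⁹ = a¹⁵, (a²³)¹⁰ = a¹⁴, (a²³)¹¹ = a¹³, (a²³)¹² = a¹², (a²³)¹³ = a¹¹, (a²³)¹⁴ = a¹⁰, (a²³)¹⁵ = a⁹, (a²³)¹⁶ = a⁸, (a²³)¹⁷ = a⁷, (a²³)¹⁸ = a⁶, (a²³)¹⁹ = a⁵, (a²³)²⁰ = a⁴, (a²³)²¹ = a³, (a²³)²² = a², (a²³)²³ = a, (a²³)²⁴ = e.
So |⟨a²³⟩| = ord(a²³) = 24. With |G| = 48, by Lagrange [G : ⟨a²³⟩] = 48/24 = 2.

Answer: 2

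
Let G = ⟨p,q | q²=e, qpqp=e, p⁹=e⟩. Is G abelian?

p·q = pq but q·p = p⁸q, so p·q ≠ q·p and G is not abelian.

Answer: No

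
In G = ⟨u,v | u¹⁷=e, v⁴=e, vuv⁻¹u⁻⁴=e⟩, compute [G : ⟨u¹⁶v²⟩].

First find ord(u¹⁶v²) by computing successive powers:
  (u¹⁶v²)¹ = u¹⁶v², (u¹⁶v²)² = e.
So |⟨u¹⁶v²⟩| = ord(u¹⁶v²) = 2. With |G| = 68, by Lagrange [G : ⟨u¹⁶v²⟩] = 68/2 = 34.

Answer: 34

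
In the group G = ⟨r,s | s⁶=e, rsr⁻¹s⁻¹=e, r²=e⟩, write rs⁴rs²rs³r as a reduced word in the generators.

Multiply left to right, reducing at each step:
  r · s⁴ = rs⁴
  (rs⁴) · r = s⁴
  (s⁴) · s² = e
  e · r = r
  r · s³ = rs³
  (rs³) · r = s³

Answer: s³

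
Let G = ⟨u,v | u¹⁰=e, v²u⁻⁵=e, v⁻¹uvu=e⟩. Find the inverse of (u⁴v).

The order of (u⁴v) is 4 (smallest k with (u⁴v)ᵏ = e), so (u⁴v)⁻¹ = (u⁴v)³ = u⁴v⁻¹.
Check: (u⁴v) · (u⁴v⁻¹) → (u⁴v) · u⁴ = v;   v · v⁻¹ = e, giving e as required.

Answer: u⁴v⁻¹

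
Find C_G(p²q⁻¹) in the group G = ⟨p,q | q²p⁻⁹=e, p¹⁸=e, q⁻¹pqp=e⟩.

⟨p²q⁻¹⟩ ⊆ C_G(p²q⁻¹) since powers of p²q⁻¹ commute with p²q⁻¹; so |C_G(p²q⁻¹)| ≥ |⟨p²q⁻¹⟩| = 4.
By orbit–stabilizer, |C_G(p²q⁻¹)| = |G| / |conj. class of p²q⁻¹| = 36 / 9 = 4.
The 4 elements commuting with p²q⁻¹ are {e, p⁹, p²q, p²q⁻¹}.

Answer: {e, p⁹, p²q, p²q⁻¹}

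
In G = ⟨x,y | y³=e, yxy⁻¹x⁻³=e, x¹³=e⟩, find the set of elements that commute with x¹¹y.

⟨x¹¹y⟩ ⊆ C_G(x¹¹y) since powers of x¹¹y commute with x¹¹y; so |C_G(x¹¹y)| ≥ |⟨x¹¹y⟩| = 3.
By orbit–stabilizer, |C_G(x¹¹y)| = |G| / |conj. class of x¹¹y| = 39 / 13 = 3.
The 3 elements commuting with x¹¹y are {e, x⁵y², x¹¹y}.

Answer: {e, x⁵y², x¹¹y}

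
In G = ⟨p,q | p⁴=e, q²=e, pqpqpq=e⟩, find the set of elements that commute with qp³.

⟨qp³⟩ ⊆ C_G(qp³) since powers of qp³ commute with qp³; so |C_G(qp³)| ≥ |⟨qp³⟩| = 3.
By orbit–stabilizer, |C_G(qp³)| = |G| / |conj. class of qp³| = 24 / 8 = 3.
The 3 elements commuting with qp³ are {e, pq, qp³}.

Answer: {e, pq, qp³}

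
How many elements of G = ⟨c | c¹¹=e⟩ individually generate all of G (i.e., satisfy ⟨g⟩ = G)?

G is cyclic of order 11. An element generates G iff its order is 11, and a cyclic group of order 11 has exactly φ(11) = 10 such elements.

Answer: 10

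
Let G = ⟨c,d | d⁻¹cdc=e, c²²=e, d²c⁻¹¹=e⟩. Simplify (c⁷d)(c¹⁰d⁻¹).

Compute (c⁷d) · (c¹⁰d⁻¹) by multiplying left to right and reducing via the relations at each step:
  (c⁷d) · c¹⁰ = c⁸d⁻¹
  (c⁸d⁻¹) · d⁻¹ = c¹⁹

Answer: c¹⁹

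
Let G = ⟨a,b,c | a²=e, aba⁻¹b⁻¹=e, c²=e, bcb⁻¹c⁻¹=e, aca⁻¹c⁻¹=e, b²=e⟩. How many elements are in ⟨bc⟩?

|⟨bc⟩| equals the order of bc. Compute successive powers until reaching e:
  (bc)¹ = bc, (bc)² = e.
The smallest positive k with (bc)ᵏ = e is 2, so |⟨bc⟩| = 2.

Answer: 2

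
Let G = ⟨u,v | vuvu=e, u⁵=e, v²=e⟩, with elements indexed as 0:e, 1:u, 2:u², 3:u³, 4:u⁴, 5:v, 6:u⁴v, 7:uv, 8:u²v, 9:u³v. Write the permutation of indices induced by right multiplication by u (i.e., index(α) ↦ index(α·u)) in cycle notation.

(0 1 2 3 4)(5 6 9 8 7)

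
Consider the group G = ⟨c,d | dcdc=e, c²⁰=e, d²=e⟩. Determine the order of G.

Enumerate words in the generators, reducing via the relations: the distinct elements are
  {c, d, e, cd, c², c³, c⁴, c⁵, c⁶, c⁷, c⁸, c⁹, c²d, c³d, c¹², c¹³, c¹¹, c¹⁰, c¹⁴, c¹⁵, c¹⁶, c¹⁷, c¹⁸, c¹⁹, c⁴d, c⁵d, c⁶d, c⁷d, c⁸d, c⁹d, c¹²d, c¹³d, c¹¹d, c¹⁰d, c¹⁴d, c¹⁵d, c¹⁶d, c¹⁷d, c¹⁸d, c¹⁹d}.
No further products give new elements, so |G| = 40.

Answer: 40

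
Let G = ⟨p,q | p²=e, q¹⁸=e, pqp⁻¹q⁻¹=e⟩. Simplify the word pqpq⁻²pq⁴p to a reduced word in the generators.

Multiply left to right, reducing at each step:
  p · q = pq
  (pq) · p = q
  q · q⁻² = q¹⁷
  (q¹⁷) · p = pq¹⁷
  (pq¹⁷) · q⁴ = pq³
  (pq³) · p = q³

Answer: q³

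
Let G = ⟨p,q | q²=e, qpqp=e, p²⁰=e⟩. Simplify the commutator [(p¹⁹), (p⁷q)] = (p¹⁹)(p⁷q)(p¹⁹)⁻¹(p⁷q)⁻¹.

[(p¹⁹), (p⁷q)] = (p¹⁹)·(p⁷q)·(p¹⁹)⁻¹·(p⁷q)⁻¹.
  (p¹⁹) · (p⁷q) = p⁶q
  (p⁶q) · p = p⁵q
  (p⁵q) · (p⁷q) = p¹⁸

Answer: p¹⁸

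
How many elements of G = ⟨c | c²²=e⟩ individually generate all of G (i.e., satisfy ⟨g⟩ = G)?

G is cyclic of order 22. An element generates G iff its order is 22, and a cyclic group of order 22 has exactly φ(22) = 10 such elements.

Answer: 10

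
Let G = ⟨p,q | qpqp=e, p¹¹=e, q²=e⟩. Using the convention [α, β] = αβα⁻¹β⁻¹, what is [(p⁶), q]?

[(p⁶), q] = (p⁶)·q·(p⁶)⁻¹·q⁻¹.
  (p⁶) · q = p⁶q
  (p⁶q) · (p⁵) = pq
  (pq) · q = p

Answer: p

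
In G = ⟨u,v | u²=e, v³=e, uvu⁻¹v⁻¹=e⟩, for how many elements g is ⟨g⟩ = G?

G is cyclic of order 6. An element generates G iff its order is 6, and a cyclic group of order 6 has exactly φ(6) = 2 such elements.

Answer: 2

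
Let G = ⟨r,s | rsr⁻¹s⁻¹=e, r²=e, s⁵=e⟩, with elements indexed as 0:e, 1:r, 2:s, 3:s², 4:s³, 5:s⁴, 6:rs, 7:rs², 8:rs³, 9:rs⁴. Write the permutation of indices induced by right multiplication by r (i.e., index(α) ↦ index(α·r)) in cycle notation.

(0 1)(2 6)(3 7)(4 8)(5 9)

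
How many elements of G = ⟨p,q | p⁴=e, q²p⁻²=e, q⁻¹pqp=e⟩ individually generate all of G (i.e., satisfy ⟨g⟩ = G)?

⟨g⟩ = G would require ord(g) = |G| = 8, but the maximum element order in G is 4 < 8. So G is not cyclic and no single element generates it: the count is 0.

Answer: 0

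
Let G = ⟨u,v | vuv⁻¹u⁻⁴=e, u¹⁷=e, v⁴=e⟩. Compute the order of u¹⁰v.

Compute successive powers until reaching e:
  (u¹⁰v)¹ = u¹⁰v, (u¹⁰v)² = u¹⁶v², (u¹⁰v)³ = u⁶v³, (u¹⁰v)⁴ = e.
The smallest positive k with (u¹⁰v)ᵏ = e is 4.

Answer: 4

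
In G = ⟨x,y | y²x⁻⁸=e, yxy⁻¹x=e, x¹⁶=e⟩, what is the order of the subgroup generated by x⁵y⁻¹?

|⟨x⁵y⁻¹⟩| equals the order of x⁵y⁻¹. Compute successive powers until reaching e:
  (x⁵y⁻¹)¹ = x⁵y⁻¹, (x⁵y⁻¹)² = x⁸, (x⁵y⁻¹)³ = x⁵y, (x⁵y⁻¹)⁴ = e.
The smallest positive k with (x⁵y⁻¹)ᵏ = e is 4, so |⟨x⁵y⁻¹⟩| = 4.

Answer: 4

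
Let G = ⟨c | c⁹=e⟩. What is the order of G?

G is generated by a single element, so G is cyclic. The relator gives c⁹ = e and no smaller power is forced to be e, so the 9 powers {c, e, c², c³, c⁴, c⁵, c⁶, c⁷, c⁸} are distinct. Hence |G| = 9.

Answer: 9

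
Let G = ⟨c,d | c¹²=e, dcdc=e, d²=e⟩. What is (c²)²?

Compute successive powers of (c²), reducing at each step:
  (c²)²: (c²) · c² = c⁴

Answer: c⁴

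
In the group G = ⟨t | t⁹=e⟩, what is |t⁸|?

Compute successive powers until reaching e:
  (t⁸)¹ = t⁸, (t⁸)² = t⁷, (t⁸)³ = t⁶, (t⁸)⁴ = t⁵, (t⁸)⁵ = t⁴, (t⁸)⁶ = t³, (t⁸)⁷ = t², (t⁸)⁸ = t, (t⁸)⁹ = e.
The smallest positive k with (t⁸)ᵏ = e is 9.

Answer: 9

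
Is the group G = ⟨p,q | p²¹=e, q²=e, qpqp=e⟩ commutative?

p·q = pq but q·p = p²⁰q, so p·q ≠ q·p and G is not abelian.

Answer: No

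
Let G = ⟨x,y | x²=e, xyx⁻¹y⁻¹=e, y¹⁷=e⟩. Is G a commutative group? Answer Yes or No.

Each pair of generators commutes: x·y = xy = y·x. Since the generators pairwise commute, every element of G commutes with every other, so G is abelian.

Answer: Yes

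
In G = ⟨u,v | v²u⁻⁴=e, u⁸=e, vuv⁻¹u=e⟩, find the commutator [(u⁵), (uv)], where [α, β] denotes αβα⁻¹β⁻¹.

[(u⁵), (uv)] = (u⁵)·(uv)·(u⁵)⁻¹·(uv)⁻¹.
  (u⁵) · (uv) = u²v⁻¹
  (u²v⁻¹) · (u³) = u³v
  (u³v) · (uv⁻¹) = u²

Answer: u²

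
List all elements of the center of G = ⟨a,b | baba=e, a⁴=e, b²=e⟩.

An element z ∈ Z(G) iff z commutes with every generator.
For example a² is central: (a²)·a = a³ = a·(a²); (a²)·b = a²b = b·(a²).
Whereas a ∉ Z(G) since a·b = ab ≠ a³b = b·a.
Checking each of the 8 elements this way gives Z(G) = {e, a²}, of order 2.

Answer: {e, a²}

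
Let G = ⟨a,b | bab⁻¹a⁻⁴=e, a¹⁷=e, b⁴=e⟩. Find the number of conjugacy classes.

The conjugacy classes (representative and size) are:
  [e] (size 1), [a⁴] (size 4), [a²] (size 4), [a⁵] (size 4), [a¹¹] (size 4), [a⁷b] (size 17), [a³b²] (size 17), [a⁹b³] (size 17).
Class equation: 1 + 4 + 4 + 4 + 4 + 17 + 17 + 17 = 68 = |G|. So G has 8 conjugacy classes.

Answer: 8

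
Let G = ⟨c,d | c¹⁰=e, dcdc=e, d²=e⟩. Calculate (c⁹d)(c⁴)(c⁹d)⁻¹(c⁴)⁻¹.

[(c⁹d), (c⁴)] = (c⁹d)·(c⁴)·(c⁹d)⁻¹·(c⁴)⁻¹.
  (c⁹d) · (c⁴) = c⁵d
  (c⁵d) · (c⁹d) = c⁶
  (c⁶) · (c⁶) = c²

Answer: c²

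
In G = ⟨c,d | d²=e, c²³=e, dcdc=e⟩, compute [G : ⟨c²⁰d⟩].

First find ord(c²⁰d) by computing successive powers:
  (c²⁰d)¹ = c²⁰d, (c²⁰d)² = e.
So |⟨c²⁰d⟩| = ord(c²⁰d) = 2. With |G| = 46, by Lagrange [G : ⟨c²⁰d⟩] = 46/2 = 23.

Answer: 23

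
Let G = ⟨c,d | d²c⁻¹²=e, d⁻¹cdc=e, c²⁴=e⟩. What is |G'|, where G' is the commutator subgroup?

G' = [G, G] is generated by all commutators. The generator-pair commutators are: [c, d] = c².
The subgroup they normally generate is {e, c², c⁴, c⁶, c⁸, c¹⁰, c¹², c¹⁴, c¹⁶, c¹⁸, c²⁰, c²²}, of order 12.
Check: |G/G'| = 48/12 = 4 is the order of the abelianisation.

Answer: 12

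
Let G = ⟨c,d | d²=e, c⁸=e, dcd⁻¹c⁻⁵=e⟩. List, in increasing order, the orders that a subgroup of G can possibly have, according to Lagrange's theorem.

|G| = 16 = 2⁴. By Lagrange's theorem the order of any subgroup divides 16; the divisors of 16 are 1, 2, 4, 8, 16.

Answer: 1, 2, 4, 8, 16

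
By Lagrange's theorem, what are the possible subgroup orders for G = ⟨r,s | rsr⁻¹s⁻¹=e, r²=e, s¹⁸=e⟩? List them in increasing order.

|G| = 36 = 2² · 3². By Lagrange's theorem the order of any subgroup divides 36; the divisors of 36 are 1, 2, 3, 4, 6, 9, 12, 18, 36.

Answer: 1, 2, 3, 4, 6, 9, 12, 18, 36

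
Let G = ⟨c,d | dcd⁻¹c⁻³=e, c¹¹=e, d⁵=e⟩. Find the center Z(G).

An element z ∈ Z(G) iff z commutes with every generator.
For example e is central: e·c = c = c·e; e·d = d = d·e.
Whereas c ∉ Z(G) since c·d = cd ≠ c³d = d·c.
Checking each of the 55 elements this way gives Z(G) = {e}, of order 1.

Answer: {e}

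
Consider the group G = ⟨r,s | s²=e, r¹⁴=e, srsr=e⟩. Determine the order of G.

Enumerate words in the generators, reducing via the relations: the distinct elements are
  {e, r, s, rs, r², r³, r⁴, r⁵, r⁶, r⁷, r⁸, r⁹, r²s, r³s, r¹², r¹³, r¹¹, r¹⁰, r⁴s, r⁵s, r⁶s, r⁷s, r⁸s, r⁹s, r¹²s, r¹³s, r¹¹s, r¹⁰s}.
No further products give new elements, so |G| = 28.

Answer: 28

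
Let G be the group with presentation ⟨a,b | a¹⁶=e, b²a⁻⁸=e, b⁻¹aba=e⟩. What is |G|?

Enumerate words in the generators, reducing via the relations: the distinct elements are
  {a, b, e, ab, a², a³, a⁴, a⁵, a⁶, a⁷, a⁸, a⁹, a²b, a³b, a¹², a¹³, a¹¹, a¹⁰, a¹⁴, a¹⁵, a⁴b, a⁵b, a⁶b, a⁷b, b⁻¹, ab⁻¹, a²b⁻¹, a³b⁻¹, a⁴b⁻¹, a⁵b⁻¹, a⁶b⁻¹, a⁷b⁻¹}.
No further products give new elements, so |G| = 32.

Answer: 32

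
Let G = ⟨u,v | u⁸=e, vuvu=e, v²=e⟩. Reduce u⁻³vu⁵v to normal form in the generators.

Multiply left to right, reducing at each step:
  (u⁵) · v = u⁵v
  (u⁵v) · u⁵ = v
  v · v = e

Answer: e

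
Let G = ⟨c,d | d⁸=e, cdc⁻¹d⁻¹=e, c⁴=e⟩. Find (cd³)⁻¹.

The order of (cd³) is 8 (smallest k with (cd³)ᵏ = e), so (cd³)⁻¹ = (cd³)⁷ = c³d⁵.
Check: (cd³) · (c³d⁵) → (cd³) · c³ = d³;   (d³) · d⁵ = e, giving e as required.

Answer: c³d⁵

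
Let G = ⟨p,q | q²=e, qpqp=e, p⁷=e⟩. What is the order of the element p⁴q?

Compute successive powers until reaching e:
  (p⁴q)¹ = p⁴q, (p⁴q)² = e.
The smallest positive k with (p⁴q)ᵏ = e is 2.

Answer: 2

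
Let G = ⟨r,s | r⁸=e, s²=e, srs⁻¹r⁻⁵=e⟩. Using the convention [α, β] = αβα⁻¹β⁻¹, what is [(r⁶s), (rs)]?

[(r⁶s), (rs)] = (r⁶s)·(rs)·(r⁶s)⁻¹·(rs)⁻¹.
  (r⁶s) · (rs) = r³
  (r³) · (r²s) = r⁵s
  (r⁵s) · (r³s) = r⁴

Answer: r⁴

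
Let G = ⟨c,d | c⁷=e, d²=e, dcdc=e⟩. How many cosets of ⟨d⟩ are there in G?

First find ord(d) by computing successive powers:
  d¹ = d, d² = e.
So |⟨d⟩| = ord(d) = 2. With |G| = 14, by Lagrange [G : ⟨d⟩] = 14/2 = 7.

Answer: 7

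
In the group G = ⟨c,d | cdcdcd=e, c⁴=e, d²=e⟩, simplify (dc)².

Compute successive powers of (dc), reducing at each step:
  (dc)²: (dc) · d = c³dc³;   (c³dc³) · c = c³d

Answer: c³d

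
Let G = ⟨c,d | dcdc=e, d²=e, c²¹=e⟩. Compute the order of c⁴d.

Compute successive powers until reaching e:
  (c⁴d)¹ = c⁴d, (c⁴d)² = e.
The smallest positive k with (c⁴d)ᵏ = e is 2.

Answer: 2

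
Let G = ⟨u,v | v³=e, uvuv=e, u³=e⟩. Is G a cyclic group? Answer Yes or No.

Every cyclic group is abelian. But u·v = uv while v·u = u²v², so u·v ≠ v·u and G is not abelian. Hence G is not cyclic.

Answer: No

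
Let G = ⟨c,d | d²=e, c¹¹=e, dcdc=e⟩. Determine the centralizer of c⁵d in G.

⟨c⁵d⟩ ⊆ C_G(c⁵d) since powers of c⁵d commute with c⁵d; so |C_G(c⁵d)| ≥ |⟨c⁵d⟩| = 2.
By orbit–stabilizer, |C_G(c⁵d)| = |G| / |conj. class of c⁵d| = 22 / 11 = 2.
The 2 elements commuting with c⁵d are {e, c⁵d}.

Answer: {e, c⁵d}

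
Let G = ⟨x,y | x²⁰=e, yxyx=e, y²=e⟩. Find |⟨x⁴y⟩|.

|⟨x⁴y⟩| equals the order of x⁴y. Compute successive powers until reaching e:
  (x⁴y)¹ = x⁴y, (x⁴y)² = e.
The smallest positive k with (x⁴y)ᵏ = e is 2, so |⟨x⁴y⟩| = 2.

Answer: 2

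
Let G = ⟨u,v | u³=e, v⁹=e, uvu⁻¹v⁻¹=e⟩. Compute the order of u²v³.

Compute successive powers until reaching e:
  (u²v³)¹ = u²v³, (u²v³)² = uv⁶, (u²v³)³ = e.
The smallest positive k with (u²v³)ᵏ = e is 3.

Answer: 3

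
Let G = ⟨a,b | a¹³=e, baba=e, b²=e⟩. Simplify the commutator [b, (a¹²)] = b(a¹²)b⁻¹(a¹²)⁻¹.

[b, (a¹²)] = b·(a¹²)·b⁻¹·(a¹²)⁻¹.
  b · (a¹²) = ab
  (ab) · b = a
  a · a = a²

Answer: a²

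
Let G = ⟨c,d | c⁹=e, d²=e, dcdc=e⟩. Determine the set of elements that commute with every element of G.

An element z ∈ Z(G) iff z commutes with every generator.
For example e is central: e·c = c = c·e; e·d = d = d·e.
Whereas c ∉ Z(G) since c·d = cd ≠ c⁸d = d·c.
Checking each of the 18 elements this way gives Z(G) = {e}, of order 1.

Answer: {e}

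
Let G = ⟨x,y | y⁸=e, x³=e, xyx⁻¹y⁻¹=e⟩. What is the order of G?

Enumerate words in the generators, reducing via the relations: the distinct elements are
  {e, x, y, xy, x², y², y³, y⁴, y⁵, y⁶, y⁷, xy², xy³, xy⁴, xy⁵, xy⁶, xy⁷, x²y, x²y², x²y³, x²y⁴, x²y⁵, x²y⁶, x²y⁷}.
No further products give new elements, so |G| = 24.

Answer: 24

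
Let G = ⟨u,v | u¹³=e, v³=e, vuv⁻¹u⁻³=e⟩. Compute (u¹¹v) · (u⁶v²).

Compute (u¹¹v) · (u⁶v²) by multiplying left to right and reducing via the relations at each step:
  (u¹¹v) · u⁶ = u³v
  (u³v) · v² = u³

Answer: u³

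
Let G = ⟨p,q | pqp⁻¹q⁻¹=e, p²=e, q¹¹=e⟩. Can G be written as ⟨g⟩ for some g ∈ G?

|G| = 22. The element pq has order 22 (its powers give 22 distinct elements), so ⟨pq⟩ = G and G is cyclic.

Answer: Yes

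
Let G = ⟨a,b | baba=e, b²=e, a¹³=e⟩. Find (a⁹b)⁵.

Compute successive powers of (a⁹b), reducing at each step:
  (a⁹b)²: (a⁹b) · a⁹ = b;   b · b = e
  (a⁹b)³: e · a⁹ = a⁹;   (a⁹) · b = a⁹b
  (a⁹b)⁴: (a⁹b) · a⁹ = b;   b · b = e
  (a⁹b)⁵: e · a⁹ = a⁹;   (a⁹) · b = a⁹b

Answer: a⁹b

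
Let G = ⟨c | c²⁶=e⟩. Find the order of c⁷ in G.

Compute successive powers until reaching e:
  (c⁷)¹ = c⁷, (c⁷)² = c¹⁴, (c⁷)³ = c²¹, (c⁷)⁴ = c², (c⁷)⁵ = c⁹, (c⁷)⁶ = c¹⁶, (c⁷)⁷ = c²³, (c⁷)⁸ = c⁴, (c⁷)⁹ = c¹¹, (c⁷)¹⁰ = c¹⁸, (c⁷)¹¹ = c²⁵, (c⁷)¹² = c⁶, (c⁷)¹³ = c¹³, (c⁷)¹⁴ = c²⁰, (c⁷)¹⁵ = c, (c⁷)¹⁶ = c⁸, (c⁷)¹⁷ = c¹⁵, (c⁷)¹⁸ = c²², (c⁷)¹⁹ = c³, (c⁷)²⁰ = c¹⁰, (c⁷)²¹ = c¹⁷, (c⁷)²² = c²⁴, (c⁷)²³ = c⁵, (c⁷)²⁴ = c¹², (c⁷)²⁵ = c¹⁹, (c⁷)²⁶ = e.
The smallest positive k with (c⁷)ᵏ = e is 26.

Answer: 26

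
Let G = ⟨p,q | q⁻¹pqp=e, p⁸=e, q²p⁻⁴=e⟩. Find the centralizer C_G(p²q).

⟨p²q⟩ ⊆ C_G(p²q) since powers of p²q commute with p²q; so |C_G(p²q)| ≥ |⟨p²q⟩| = 4.
By orbit–stabilizer, |C_G(p²q)| = |G| / |conj. class of p²q| = 16 / 4 = 4.
The 4 elements commuting with p²q are {e, p⁴, p²q, p²q⁻¹}.

Answer: {e, p⁴, p²q, p²q⁻¹}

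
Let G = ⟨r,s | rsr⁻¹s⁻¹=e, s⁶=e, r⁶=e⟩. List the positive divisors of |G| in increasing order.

|G| = 36 = 2² · 3². By Lagrange's theorem the order of any subgroup divides 36; the divisors of 36 are 1, 2, 3, 4, 6, 9, 12, 18, 36.

Answer: 1, 2, 3, 4, 6, 9, 12, 18, 36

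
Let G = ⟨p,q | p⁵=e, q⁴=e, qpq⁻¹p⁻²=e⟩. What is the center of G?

An element z ∈ Z(G) iff z commutes with every generator.
For example e is central: e·p = p = p·e; e·q = q = q·e.
Whereas p ∉ Z(G) since p·q = pq ≠ p²q = q·p.
Checking each of the 20 elements this way gives Z(G) = {e}, of order 1.

Answer: {e}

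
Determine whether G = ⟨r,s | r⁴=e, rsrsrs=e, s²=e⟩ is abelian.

r·s = rs but s·r = sr, so r·s ≠ s·r and G is not abelian.

Answer: No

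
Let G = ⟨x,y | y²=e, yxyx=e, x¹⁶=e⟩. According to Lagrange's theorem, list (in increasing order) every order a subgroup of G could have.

|G| = 32 = 2⁵. By Lagrange's theorem the order of any subgroup divides 32; the divisors of 32 are 1, 2, 4, 8, 16, 32.

Answer: 1, 2, 4, 8, 16, 32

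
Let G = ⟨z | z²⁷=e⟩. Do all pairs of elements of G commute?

G has a single generator, so G is cyclic and hence abelian.

Answer: Yes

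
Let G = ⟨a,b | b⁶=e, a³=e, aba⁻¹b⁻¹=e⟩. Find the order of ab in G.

Compute successive powers until reaching e:
  (ab)¹ = ab, (ab)² = a²b², (ab)³ = b³, (ab)⁴ = ab⁴, (ab)⁵ = a²b⁵, (ab)⁶ = e.
The smallest positive k with (ab)ᵏ = e is 6.

Answer: 6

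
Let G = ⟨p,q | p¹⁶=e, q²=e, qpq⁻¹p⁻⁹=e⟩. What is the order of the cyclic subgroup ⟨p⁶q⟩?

|⟨p⁶q⟩| equals the order of p⁶q. Compute successive powers until reaching e:
  (p⁶q)¹ = p⁶q, (p⁶q)² = p¹², (p⁶q)³ = p²q, (p⁶q)⁴ = p⁸, (p⁶q)⁵ = p¹⁴q, (p⁶q)⁶ = p⁴, (p⁶q)⁷ = p¹⁰q, (p⁶q)⁸ = e.
The smallest positive k with (p⁶q)ᵏ = e is 8, so |⟨p⁶q⟩| = 8.

Answer: 8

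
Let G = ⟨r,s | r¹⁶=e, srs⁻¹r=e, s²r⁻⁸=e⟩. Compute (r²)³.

Compute successive powers of (r²), reducing at each step:
  (r²)²: (r²) · r² = r⁴
  (r²)³: (r⁴) · r² = r⁶

Answer: r⁶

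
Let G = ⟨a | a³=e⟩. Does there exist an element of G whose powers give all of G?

|G| = 3. The element a has order 3 (its powers give 3 distinct elements), so ⟨a⟩ = G and G is cyclic.

Answer: Yes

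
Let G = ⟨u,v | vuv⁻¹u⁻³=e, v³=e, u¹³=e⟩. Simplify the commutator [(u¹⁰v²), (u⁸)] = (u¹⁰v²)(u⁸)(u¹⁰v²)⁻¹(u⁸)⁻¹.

[(u¹⁰v²), (u⁸)] = (u¹⁰v²)·(u⁸)·(u¹⁰v²)⁻¹·(u⁸)⁻¹.
  (u¹⁰v²) · (u⁸) = u⁴v²
  (u⁴v²) · (u⁹v) = u⁷
  (u⁷) · (u⁵) = u¹²

Answer: u¹²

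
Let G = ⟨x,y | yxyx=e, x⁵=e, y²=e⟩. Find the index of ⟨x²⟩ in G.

First find ord(x²) by computing successive powers:
  (x²)¹ = x², (x²)² = x⁴, (x²)³ = x, (x²)⁴ = x³, (x²)⁵ = e.
So |⟨x²⟩| = ord(x²) = 5. With |G| = 10, by Lagrange [G : ⟨x²⟩] = 10/5 = 2.

Answer: 2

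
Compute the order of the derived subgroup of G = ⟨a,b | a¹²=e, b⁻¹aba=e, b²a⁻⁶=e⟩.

G' = [G, G] is generated by all commutators. The generator-pair commutators are: [a, b] = a².
The subgroup they normally generate is {e, a², a⁴, a⁶, a⁸, a¹⁰}, of order 6.
Check: |G/G'| = 24/6 = 4 is the order of the abelianisation.

Answer: 6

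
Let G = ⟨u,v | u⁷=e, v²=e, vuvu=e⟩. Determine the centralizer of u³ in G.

⟨u³⟩ ⊆ C_G(u³) since powers of u³ commute with u³; so |C_G(u³)| ≥ |⟨u³⟩| = 7.
By orbit–stabilizer, |C_G(u³)| = |G| / |conj. class of u³| = 14 / 2 = 7.
The 7 elements commuting with u³ are {e, u, u², u³, u⁴, u⁵, u⁶}.

Answer: {e, u, u², u³, u⁴, u⁵, u⁶}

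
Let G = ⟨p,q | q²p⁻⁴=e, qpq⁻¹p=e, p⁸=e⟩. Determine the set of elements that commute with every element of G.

An element z ∈ Z(G) iff z commutes with every generator.
For example p⁴ is central: (p⁴)·p = p⁵ = p·(p⁴); (p⁴)·q = q⁻¹ = q·(p⁴).
Whereas p ∉ Z(G) since p·q = pq ≠ p³q⁻¹ = q·p.
Checking each of the 16 elements this way gives Z(G) = {e, p⁴}, of order 2.

Answer: {e, p⁴}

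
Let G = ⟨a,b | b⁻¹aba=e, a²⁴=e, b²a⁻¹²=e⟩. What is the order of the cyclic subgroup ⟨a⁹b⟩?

|⟨a⁹b⟩| equals the order of a⁹b. Compute successive powers until reaching e:
  (a⁹b)¹ = a⁹b, (a⁹b)² = a¹², (a⁹b)³ = a⁹b⁻¹, (a⁹b)⁴ = e.
The smallest positive k with (a⁹b)ᵏ = e is 4, so |⟨a⁹b⟩| = 4.

Answer: 4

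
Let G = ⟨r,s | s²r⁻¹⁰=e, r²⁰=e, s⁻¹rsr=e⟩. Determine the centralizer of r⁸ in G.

⟨r⁸⟩ ⊆ C_G(r⁸) since powers of r⁸ commute with r⁸; so |C_G(r⁸)| ≥ |⟨r⁸⟩| = 5.
By orbit–stabilizer, |C_G(r⁸)| = |G| / |conj. class of r⁸| = 40 / 2 = 20.
The 20 elements commuting with r⁸ are {e, r, r², r³, r⁴, r⁵, r⁶, r⁷, r⁸, r⁹, r¹⁰, r¹¹, r¹², r¹³, r¹⁴, r¹⁵, r¹⁶, r¹⁷, r¹⁸, r¹⁹}.

Answer: {e, r, r², r³, r⁴, r⁵, r⁶, r⁷, r⁸, r⁹, r¹⁰, r¹¹, r¹², r¹³, r¹⁴, r¹⁵, r¹⁶, r¹⁷, r¹⁸, r¹⁹}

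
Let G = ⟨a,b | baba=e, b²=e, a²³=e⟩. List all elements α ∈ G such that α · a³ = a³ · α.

⟨a³⟩ ⊆ C_G(a³) since powers of a³ commute with a³; so |C_G(a³)| ≥ |⟨a³⟩| = 23.
By orbit–stabilizer, |C_G(a³)| = |G| / |conj. class of a³| = 46 / 2 = 23.
The 23 elements commuting with a³ are {e, a, a², a³, a⁴, a⁵, a⁶, a⁷, a⁸, a⁹, a¹⁰, a¹¹, a¹², a¹³, a¹⁴, a¹⁵, a¹⁶, a¹⁷, a¹⁸, a¹⁹, a²⁰, a²¹, a²²}.

Answer: {e, a, a², a³, a⁴, a⁵, a⁶, a⁷, a⁸, a⁹, a¹⁰, a¹¹, a¹², a¹³, a¹⁴, a¹⁵, a¹⁶, a¹⁷, a¹⁸, a¹⁹, a²⁰, a²¹, a²²}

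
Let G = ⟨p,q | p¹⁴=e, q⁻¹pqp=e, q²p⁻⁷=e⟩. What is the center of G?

An element z ∈ Z(G) iff z commutes with every generator.
For example p⁷ is central: (p⁷)·p = p⁸ = p·(p⁷); (p⁷)·q = q⁻¹ = q·(p⁷).
Whereas p ∉ Z(G) since p·q = pq ≠ p⁶q⁻¹ = q·p.
Checking each of the 28 elements this way gives Z(G) = {e, p⁷}, of order 2.

Answer: {e, p⁷}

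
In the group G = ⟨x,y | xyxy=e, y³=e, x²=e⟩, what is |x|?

Compute successive powers until reaching e:
  x¹ = x, x² = e.
The smallest positive k with xᵏ = e is 2.

Answer: 2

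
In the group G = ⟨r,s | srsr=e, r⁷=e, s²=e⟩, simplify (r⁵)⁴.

Compute successive powers of (r⁵), reducing at each step:
  (r⁵)²: (r⁵) · r⁵ = r³
  (r⁵)³: (r³) · r⁵ = r
  (r⁵)⁴: r · r⁵ = r⁶

Answer: r⁶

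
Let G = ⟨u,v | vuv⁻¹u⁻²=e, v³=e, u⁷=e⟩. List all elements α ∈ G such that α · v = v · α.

⟨v⟩ ⊆ C_G(v) since powers of v commute with v; so |C_G(v)| ≥ |⟨v⟩| = 3.
By orbit–stabilizer, |C_G(v)| = |G| / |conj. class of v| = 21 / 7 = 3.
The 3 elements commuting with v are {e, v, v²}.

Answer: {e, v, v²}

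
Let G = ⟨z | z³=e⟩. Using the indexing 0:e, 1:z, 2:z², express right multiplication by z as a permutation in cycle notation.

(0 1 2)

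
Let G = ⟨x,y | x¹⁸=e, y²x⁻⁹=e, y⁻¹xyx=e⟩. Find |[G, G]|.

G' = [G, G] is generated by all commutators. The generator-pair commutators are: [x, y] = x².
The subgroup they normally generate is {e, x², x⁴, x⁶, x⁸, x¹⁰, x¹², x¹⁴, x¹⁶}, of order 9.
Check: |G/G'| = 36/9 = 4 is the order of the abelianisation.

Answer: 9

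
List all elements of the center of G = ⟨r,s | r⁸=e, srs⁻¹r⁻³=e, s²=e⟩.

An element z ∈ Z(G) iff z commutes with every generator.
For example r⁴ is central: (r⁴)·r = r⁵ = r·(r⁴); (r⁴)·s = r⁴s = s·(r⁴).
Whereas r ∉ Z(G) since r·s = rs ≠ r³s = s·r.
Checking each of the 16 elements this way gives Z(G) = {e, r⁴}, of order 2.

Answer: {e, r⁴}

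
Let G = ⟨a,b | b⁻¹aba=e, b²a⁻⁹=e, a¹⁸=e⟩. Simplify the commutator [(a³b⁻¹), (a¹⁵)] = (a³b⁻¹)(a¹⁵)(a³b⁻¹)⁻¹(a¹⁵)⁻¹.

[(a³b⁻¹), (a¹⁵)] = (a³b⁻¹)·(a¹⁵)·(a³b⁻¹)⁻¹·(a¹⁵)⁻¹.
  (a³b⁻¹) · (a¹⁵) = a⁶b⁻¹
  (a⁶b⁻¹) · (a³b) = a³
  (a³) · (a³) = a⁶

Answer: a⁶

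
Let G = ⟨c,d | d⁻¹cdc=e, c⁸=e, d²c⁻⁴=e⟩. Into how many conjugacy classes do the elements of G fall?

The conjugacy classes (representative and size) are:
  [e] (size 1), [c⁷] (size 2), [c⁶] (size 2), [c³] (size 2), [c⁴] (size 1), [c²d⁻¹] (size 4), [c³d⁻¹] (size 4).
Class equation: 1 + 2 + 2 + 2 + 1 + 4 + 4 = 16 = |G|. So G has 7 conjugacy classes.

Answer: 7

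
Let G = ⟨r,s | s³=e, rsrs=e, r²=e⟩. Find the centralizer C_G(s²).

⟨s²⟩ ⊆ C_G(s²) since powers of s² commute with s²; so |C_G(s²)| ≥ |⟨s²⟩| = 3.
By orbit–stabilizer, |C_G(s²)| = |G| / |conj. class of s²| = 6 / 2 = 3.
The 3 elements commuting with s² are {e, s, s²}.

Answer: {e, s, s²}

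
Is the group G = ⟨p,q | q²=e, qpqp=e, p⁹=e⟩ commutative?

p·q = pq but q·p = p⁸q, so p·q ≠ q·p and G is not abelian.

Answer: No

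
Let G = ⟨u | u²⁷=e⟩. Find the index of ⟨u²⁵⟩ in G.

First find ord(u²⁵) by computing successive powers:
  (u²⁵)¹ = u²⁵, (u²⁵)² = u²³, (u²⁵)³ = u²¹, (u²⁵)⁴ = u¹⁹, (u²⁵)⁵ = u¹⁷, (u²⁵)⁶ = u¹⁵, (u²⁵)⁷ = u¹³, (u²⁵)⁸ = u¹¹, (u²⁵)⁹ = u⁹, (u²⁵)¹⁰ = u⁷, (u²⁵)¹¹ = u⁵, (u²⁵)¹² = u³, (u²⁵)¹³ = u, (u²⁵)¹⁴ = u²⁶, (u²⁵)¹⁵ = u²⁴, (u²⁵)¹⁶ = u²², (u²⁵)¹⁷ = u²⁰, (u²⁵)¹⁸ = u¹⁸, (u²⁵)¹⁹ = u¹⁶, (u²⁵)²⁰ = u¹⁴, (u²⁵)²¹ = u¹², (u²⁵)²² = u¹⁰, (u²⁵)²³ = u⁸, (u²⁵)²⁴ = u⁶, (u²⁵)²⁵ = u⁴, (u²⁵)²⁶ = u², (u²⁵)²⁷ = e.
So |⟨u²⁵⟩| = ord(u²⁵) = 27. With |G| = 27, by Lagrange [G : ⟨u²⁵⟩] = 27/27 = 1.

Answer: 1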